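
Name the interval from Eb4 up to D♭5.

minor seventh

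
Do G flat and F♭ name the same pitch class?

No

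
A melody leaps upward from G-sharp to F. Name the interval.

diminished seventh

Counting letters G–A–B–C–D–E–F gives a seventh.
G#→F = 9 semitones, 2 narrower than the major seventh (11), so diminished.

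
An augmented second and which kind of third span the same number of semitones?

An augmented second spans 3 semitones.
A third spanning 3 semitones is minor (the major third is 4).

minor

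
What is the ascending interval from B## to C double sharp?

minor second

The letter names run B→C, a span of 1 letter step, so the interval is some kind of second.
B## to C## is 1 semitone. A major second is 2, so 1 makes it minor.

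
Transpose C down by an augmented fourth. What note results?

Gb

C down a perfect fourth is G, so the target letter is G.
From C, an augmented fourth is 6 semitones down: Gb.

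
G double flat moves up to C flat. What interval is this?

augmented fourth

Counting letters G–A–B–C gives a fourth.
Gbb→Cb = 6 semitones, 1 wider than the perfect fourth (5), so augmented.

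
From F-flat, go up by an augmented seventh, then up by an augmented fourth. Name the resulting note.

A#

An augmented seventh up from Fb is E (letter E, 12 semitones up).
An augmented fourth up from E is A# (letter A, 6 semitones up).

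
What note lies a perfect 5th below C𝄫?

Fbb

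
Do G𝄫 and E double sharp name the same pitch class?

Gbb is pitch class 5; E## is pitch class 6.
The pitch classes differ (5 vs. 6), so they are not enharmonic equivalents.

No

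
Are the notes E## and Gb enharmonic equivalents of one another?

Yes

E## is pitch class 6; Gb is pitch class 6.
All spellings map to pitch class 6, so they are enharmonically equivalent.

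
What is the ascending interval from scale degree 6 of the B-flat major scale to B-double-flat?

diminished third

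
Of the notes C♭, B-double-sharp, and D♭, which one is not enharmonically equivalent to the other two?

In 12-tone equal temperament, enharmonic equivalents share a pitch class. Cb is pitch class 11; B## is pitch class 1; Db is pitch class 1.
B## and Db share pitch class 1, while Cb is pitch class 11.

Cb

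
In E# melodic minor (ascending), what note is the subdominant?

The E# melodic minor (ascending) scale runs E# F## G# A# B# C## D##.
Degree 4 is A#.

A#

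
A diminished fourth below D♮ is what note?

D down a perfect fourth is A, so the target letter is A.
From D, a diminished fourth is 4 semitones down: A#.

A#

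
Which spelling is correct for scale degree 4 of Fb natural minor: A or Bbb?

Bbb

Each scale degree takes a distinct letter name. Degree 4 of a scale on F must use the letter B.
Bbb and A are enharmonically the same pitch, but only Bbb uses the letter B, so it is the correct spelling here.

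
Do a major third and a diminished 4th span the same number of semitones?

Yes

A major third spans 4 semitones; a diminished fourth spans 4.
They are enharmonically equivalent.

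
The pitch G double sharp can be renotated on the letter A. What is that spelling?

A

Plain A sits at the same pitch as G##, so on the letter A the same pitch needs a natural: A.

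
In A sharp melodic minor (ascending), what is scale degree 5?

E#

Degree 5 takes the letter 4 steps above A, which is E.
In melodic minor (ascending), degree 5 sits 7 semitones above the tonic. A# + 7 semitones is pitch class 5, spelled on E as E#.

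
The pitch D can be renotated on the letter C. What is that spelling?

C##

D is pitch class 2. The letter C alone is pitch class 0.
To reach pitch class 2 from C requires an offset of +2 semitones, i.e. double sharp: C##.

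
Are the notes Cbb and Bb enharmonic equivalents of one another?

Cbb is pitch class 10; Bb is pitch class 10.
All spellings map to pitch class 10, so they are enharmonically equivalent.

Yes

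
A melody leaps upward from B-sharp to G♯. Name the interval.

The letter names run B→G, a span of 5 letter steps, so the interval is some kind of sixth.
B# to G# is 8 semitones. A major sixth is 9, so 8 makes it minor.

minor sixth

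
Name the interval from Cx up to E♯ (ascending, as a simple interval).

minor third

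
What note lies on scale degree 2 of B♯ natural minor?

C##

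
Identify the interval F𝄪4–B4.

diminished fourth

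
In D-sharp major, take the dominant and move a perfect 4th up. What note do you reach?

D#

The dominant of D# major is A#.
A perfect fourth (5 semitones) above A# lands on the letter D, giving D#.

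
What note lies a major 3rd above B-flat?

D

B up a major third is D#, so the target letter is D.
From Bb, a major third is 4 semitones up: D.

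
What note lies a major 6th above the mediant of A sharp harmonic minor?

A#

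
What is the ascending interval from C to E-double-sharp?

The letter names run C→E, a span of 2 letter steps, so the interval is some kind of third.
C to E## is 6 semitones. A major third is 4, so 6 makes it doubly augmented.

doubly augmented third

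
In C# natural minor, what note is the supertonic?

D#

The C# natural minor scale runs C# D# E F# G# A B.
Degree 2 is D#.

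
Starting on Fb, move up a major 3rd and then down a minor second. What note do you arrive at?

G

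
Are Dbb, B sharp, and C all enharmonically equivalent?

Dbb is pitch class 0; B# is pitch class 0; C is pitch class 0.
All spellings map to pitch class 0, so they are enharmonically equivalent.

Yes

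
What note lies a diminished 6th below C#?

A sixth below C lands on the letter E.
A diminished sixth spans 7 semitones, so C# moves to pitch class 6. On the letter E that is E##.

E##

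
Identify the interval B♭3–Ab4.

minor seventh

Counting letters B–C–D–E–F–G–A gives a seventh.
Bb→Ab = 10 semitones, 1 narrower than the major seventh (11), so minor.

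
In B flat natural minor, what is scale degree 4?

Degree 4 takes the letter 3 steps above B, which is E.
In natural minor, degree 4 sits 5 semitones above the tonic. Bb + 5 semitones is pitch class 3, spelled on E as Eb.

Eb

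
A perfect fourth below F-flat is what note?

Cb

A fourth below F lands on the letter C.
A perfect fourth spans 5 semitones, so Fb moves to pitch class 11. On the letter C that is Cb.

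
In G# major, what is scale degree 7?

The G# major scale runs G# A# B# C# D# E# F##.
Degree 7 is F##.

F##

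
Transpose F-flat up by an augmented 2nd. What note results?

G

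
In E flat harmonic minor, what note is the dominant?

Bb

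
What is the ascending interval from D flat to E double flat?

The letter names run D→E, a span of 1 letter step, so the interval is some kind of second.
Db to Ebb is 1 semitone. A major second is 2, so 1 makes it minor.

minor second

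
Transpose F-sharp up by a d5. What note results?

C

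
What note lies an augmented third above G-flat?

A third above G lands on the letter B.
An augmented third spans 5 semitones, so Gb moves to pitch class 11. On the letter B that is B.

B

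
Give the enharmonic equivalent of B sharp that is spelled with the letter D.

Plain D sits 2 semitones above B#, so on the letter D the same pitch needs a double flat: Dbb.

Dbb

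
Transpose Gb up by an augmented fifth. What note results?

G up a perfect fifth is D, so the target letter is D.
From Gb, an augmented fifth is 8 semitones up: D.

D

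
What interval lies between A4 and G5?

minor seventh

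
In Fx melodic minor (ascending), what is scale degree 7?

E##

The F## melodic minor (ascending) scale runs F## G## A# B# C## D## E##.
Degree 7 is E##.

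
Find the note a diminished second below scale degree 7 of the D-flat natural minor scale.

B

Scale degree 7 of Db natural minor is Cb.
A diminished second (0 semitones) below Cb lands on the letter B, giving B.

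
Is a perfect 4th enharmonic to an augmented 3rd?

A perfect fourth spans 5 semitones; an augmented third spans 5.
They are enharmonically equivalent.

Yes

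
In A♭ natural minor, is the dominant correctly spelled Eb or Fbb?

Eb

Each scale degree takes a distinct letter name. Degree 5 of a scale on A must use the letter E.
Eb and Fbb are enharmonically the same pitch, but only Eb uses the letter E, so it is the correct spelling here.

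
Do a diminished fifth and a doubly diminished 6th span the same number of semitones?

A diminished fifth spans 6 semitones; a doubly diminished sixth spans 6.
They are enharmonically equivalent.

Yes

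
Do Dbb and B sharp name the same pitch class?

Yes

Dbb = pitch class 0 and B# = pitch class 0 — the same pitch class, so they are enharmonic equivalents.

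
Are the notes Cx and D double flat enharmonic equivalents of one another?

C## is pitch class 2; Dbb is pitch class 0.
The pitch classes differ (2 vs. 0), so they are not enharmonic equivalents.

No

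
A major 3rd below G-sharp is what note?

E

G down a major third is Eb, so the target letter is E.
From G#, a major third is 4 semitones down: E.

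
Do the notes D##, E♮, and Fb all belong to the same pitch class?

D## is pitch class 4; E is pitch class 4; Fb is pitch class 4.
All spellings map to pitch class 4, so they are enharmonically equivalent.

Yes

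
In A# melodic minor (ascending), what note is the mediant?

C#

The A# melodic minor (ascending) scale runs A# B# C# D# E# F## G##.
Degree 3 is C#.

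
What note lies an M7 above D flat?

D up a major seventh is C#, so the target letter is C.
From Db, a major seventh is 11 semitones up: C.

C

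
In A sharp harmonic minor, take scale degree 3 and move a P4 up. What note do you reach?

F#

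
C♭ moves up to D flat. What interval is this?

Counting letters C–D gives a second.
Cb→Db = 2 semitones, exactly the major second.

major second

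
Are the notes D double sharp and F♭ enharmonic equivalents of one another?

Yes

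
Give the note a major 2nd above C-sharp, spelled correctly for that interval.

C up a major second is D, so the target letter is D.
From C#, a major second is 2 semitones up: D#.

D#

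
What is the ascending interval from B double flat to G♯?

doubly augmented sixth

The letter names run B→G, a span of 5 letter steps, so the interval is some kind of sixth.
Bbb to G# is 11 semitones. A major sixth is 9, so 11 makes it doubly augmented.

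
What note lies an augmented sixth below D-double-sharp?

F#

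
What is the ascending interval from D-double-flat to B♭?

The letter names run D→B, a span of 5 letter steps, so the interval is some kind of sixth.
Dbb to Bb is 10 semitones. A major sixth is 9, so 10 makes it augmented.

augmented sixth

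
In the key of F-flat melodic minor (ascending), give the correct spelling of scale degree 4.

Bbb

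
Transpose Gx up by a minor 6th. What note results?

E#

A sixth above G lands on the letter E.
A minor sixth spans 8 semitones, so G## moves to pitch class 5. On the letter E that is E#.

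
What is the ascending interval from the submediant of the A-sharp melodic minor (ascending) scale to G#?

The submediant of A# melodic minor (ascending) is F##.
F## up to G#: letters F→G make it a second; 1 semitone makes it minor.

minor second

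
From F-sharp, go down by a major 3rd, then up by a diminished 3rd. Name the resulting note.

A major third down from F# is D (letter D, 4 semitones down).
A diminished third up from D is Fb (letter F, 2 semitones up).

Fb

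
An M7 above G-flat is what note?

G up a major seventh is F#, so the target letter is F.
From Gb, a major seventh is 11 semitones up: F.

F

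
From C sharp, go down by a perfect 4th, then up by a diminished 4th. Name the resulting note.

C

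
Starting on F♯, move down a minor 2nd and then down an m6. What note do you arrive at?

A minor second down from F# is E# (letter E, 1 semitone down).
A minor sixth down from E# is G## (letter G, 8 semitones down).

G##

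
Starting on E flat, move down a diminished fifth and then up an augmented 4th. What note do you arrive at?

A diminished fifth down from Eb is A (letter A, 6 semitones down).
An augmented fourth up from A is D# (letter D, 6 semitones up).

D#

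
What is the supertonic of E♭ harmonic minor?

Degree 2 takes the letter 1 step above E, which is F.
In harmonic minor, degree 2 sits 2 semitones above the tonic. Eb + 2 semitones is pitch class 5, spelled on F as F.

F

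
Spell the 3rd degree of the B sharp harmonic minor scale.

D#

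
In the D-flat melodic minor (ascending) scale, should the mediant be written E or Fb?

Fb

Each scale degree takes a distinct letter name. Degree 3 of a scale on D must use the letter F.
Fb and E are enharmonically the same pitch, but only Fb uses the letter F, so it is the correct spelling here.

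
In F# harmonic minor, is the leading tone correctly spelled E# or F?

Each scale degree takes a distinct letter name. Degree 7 of a scale on F must use the letter E.
E# and F are enharmonically the same pitch, but only E# uses the letter E, so it is the correct spelling here.

E#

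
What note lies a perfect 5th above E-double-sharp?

B##

E up a perfect fifth is B, so the target letter is B.
From E##, a perfect fifth is 7 semitones up: B##.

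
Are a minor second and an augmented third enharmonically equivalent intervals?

No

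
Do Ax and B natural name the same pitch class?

A## = pitch class 11 and B = pitch class 11 — the same pitch class, so they are enharmonic equivalents.

Yes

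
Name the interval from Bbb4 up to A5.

The letter names run B→A, a span of 6 letter steps, so the interval is some kind of seventh.
Bbb to A is 12 semitones. A major seventh is 11, so 12 makes it augmented.

augmented seventh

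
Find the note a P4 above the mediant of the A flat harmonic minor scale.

The mediant of Ab harmonic minor is Cb.
A perfect fourth (5 semitones) above Cb lands on the letter F, giving Fb.

Fb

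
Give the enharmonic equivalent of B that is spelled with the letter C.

Cb

Plain C sits 1 semitone above B, so on the letter C the same pitch needs a flat: Cb.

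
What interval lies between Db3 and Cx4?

doubly augmented seventh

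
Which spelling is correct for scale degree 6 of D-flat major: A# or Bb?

Bb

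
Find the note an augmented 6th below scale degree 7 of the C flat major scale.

Dbb

Scale degree 7 of Cb major is Bb.
An augmented sixth (10 semitones) below Bb lands on the letter D, giving Dbb.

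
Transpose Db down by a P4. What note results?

D down a perfect fourth is A, so the target letter is A.
From Db, a perfect fourth is 5 semitones down: Ab.

Ab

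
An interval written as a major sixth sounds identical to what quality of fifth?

A major sixth spans 9 semitones.
A fifth spanning 9 semitones is doubly augmented (the perfect fifth is 7).

doubly augmented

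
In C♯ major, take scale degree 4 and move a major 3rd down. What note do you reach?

Scale degree 4 of C# major is F#.
A major third (4 semitones) below F# lands on the letter D, giving D.

D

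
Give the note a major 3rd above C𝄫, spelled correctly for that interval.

C up a major third is E, so the target letter is E.
From Cbb, a major third is 4 semitones up: Ebb.

Ebb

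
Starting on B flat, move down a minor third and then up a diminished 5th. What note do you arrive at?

A minor third down from Bb is G (letter G, 3 semitones down).
A diminished fifth up from G is Db (letter D, 6 semitones up).

Db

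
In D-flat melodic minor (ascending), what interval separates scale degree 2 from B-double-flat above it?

diminished fifth

Scale degree 2 of Db melodic minor (ascending) is Eb.
Eb up to Bbb: letters E→B make it a fifth; 6 semitones makes it diminished.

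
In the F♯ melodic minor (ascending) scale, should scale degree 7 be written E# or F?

Each scale degree takes a distinct letter name. Degree 7 of a scale on F must use the letter E.
E# and F are enharmonically the same pitch, but only E# uses the letter E, so it is the correct spelling here.

E#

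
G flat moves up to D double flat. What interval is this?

Counting letters G–A–B–C–D gives a fifth.
Gb→Dbb = 6 semitones, 1 narrower than the perfect fifth (7), so diminished.

diminished fifth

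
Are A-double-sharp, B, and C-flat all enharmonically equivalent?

Yes

A## is pitch class 11; B is pitch class 11; Cb is pitch class 11.
All spellings map to pitch class 11, so they are enharmonically equivalent.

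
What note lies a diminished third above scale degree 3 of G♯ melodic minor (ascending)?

Scale degree 3 of G# melodic minor (ascending) is B.
A diminished third (2 semitones) above B lands on the letter D, giving Db.

Db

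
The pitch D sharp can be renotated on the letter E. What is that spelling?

Eb

D# is pitch class 3. The letter E alone is pitch class 4.
To reach pitch class 3 from E requires an offset of -1 semitone, i.e. flat: Eb.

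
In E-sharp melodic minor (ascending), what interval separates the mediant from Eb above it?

diminished sixth

The mediant of E# melodic minor (ascending) is G#.
G# up to Eb: letters G→E make it a sixth; 7 semitones makes it diminished.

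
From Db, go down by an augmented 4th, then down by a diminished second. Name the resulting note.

An augmented fourth down from Db is Abb (letter A, 6 semitones down).
A diminished second down from Abb is G (letter G, 0 semitones down).

G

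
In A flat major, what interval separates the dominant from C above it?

The dominant of Ab major is Eb.
Eb up to C: letters E→C make it a sixth; 9 semitones makes it major.

major sixth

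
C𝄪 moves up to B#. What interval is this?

minor seventh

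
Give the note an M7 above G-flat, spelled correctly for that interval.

G up a major seventh is F#, so the target letter is F.
From Gb, a major seventh is 11 semitones up: F.

F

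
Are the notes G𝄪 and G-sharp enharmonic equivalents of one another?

No

Two spellings are enharmonically equivalent only if they share a pitch class.
Here G## → 9, G# → 8; 8 ≠ 9, so they are not.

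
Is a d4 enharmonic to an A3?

No

A diminished fourth spans 4 semitones; an augmented third spans 5.
The spans differ, so they are not enharmonic equivalents.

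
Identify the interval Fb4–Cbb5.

The letter names run F→C, a span of 4 letter steps, so the interval is some kind of fifth.
Fb to Cbb is 6 semitones. A perfect fifth is 7, so 6 makes it diminished.

diminished fifth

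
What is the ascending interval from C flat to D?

augmented second

The letter names run C→D, a span of 1 letter step, so the interval is some kind of second.
Cb to D is 3 semitones. A major second is 2, so 3 makes it augmented.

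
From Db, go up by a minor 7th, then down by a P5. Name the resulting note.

A minor seventh up from Db is Cb (letter C, 10 semitones up).
A perfect fifth down from Cb is Fb (letter F, 7 semitones down).

Fb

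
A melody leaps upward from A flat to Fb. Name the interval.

Counting letters A–B–C–D–E–F gives a sixth.
Ab→Fb = 8 semitones, 1 narrower than the major sixth (9), so minor.

minor sixth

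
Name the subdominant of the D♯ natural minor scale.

G#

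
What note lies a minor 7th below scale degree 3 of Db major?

G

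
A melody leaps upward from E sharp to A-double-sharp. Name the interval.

The letter names run E→A, a span of 3 letter steps, so the interval is some kind of fourth.
E# to A## is 6 semitones. A perfect fourth is 5, so 6 makes it augmented.

augmented fourth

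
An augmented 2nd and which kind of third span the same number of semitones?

An augmented second spans 3 semitones.
A third spanning 3 semitones is minor (the major third is 4).

minor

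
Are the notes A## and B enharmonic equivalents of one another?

A## is pitch class 11; B is pitch class 11.
All spellings map to pitch class 11, so they are enharmonically equivalent.

Yes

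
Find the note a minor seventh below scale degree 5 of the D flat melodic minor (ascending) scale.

Scale degree 5 of Db melodic minor (ascending) is Ab.
A minor seventh (10 semitones) below Ab lands on the letter B, giving Bb.

Bb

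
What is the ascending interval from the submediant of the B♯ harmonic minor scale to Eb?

The submediant of B# harmonic minor is G#.
G# up to Eb: letters G→E make it a sixth; 7 semitones makes it diminished.

diminished sixth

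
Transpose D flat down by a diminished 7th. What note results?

A seventh below D lands on the letter E.
A diminished seventh spans 9 semitones, so Db moves to pitch class 4. On the letter E that is E.

E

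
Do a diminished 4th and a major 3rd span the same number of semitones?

Yes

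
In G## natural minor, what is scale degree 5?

D##

Degree 5 takes the letter 4 steps above G, which is D.
In natural minor, degree 5 sits 7 semitones above the tonic. G## + 7 semitones is pitch class 4, spelled on D as D##.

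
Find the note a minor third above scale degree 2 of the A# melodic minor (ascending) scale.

D#

Scale degree 2 of A# melodic minor (ascending) is B#.
A minor third (3 semitones) above B# lands on the letter D, giving D#.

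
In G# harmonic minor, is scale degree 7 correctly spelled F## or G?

F##

Each scale degree takes a distinct letter name. Degree 7 of a scale on G must use the letter F.
F## and G are enharmonically the same pitch, but only F## uses the letter F, so it is the correct spelling here.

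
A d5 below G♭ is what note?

C

G down a perfect fifth is C, so the target letter is C.
From Gb, a diminished fifth is 6 semitones down: C.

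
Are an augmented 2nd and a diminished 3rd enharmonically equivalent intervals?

An augmented second spans 3 semitones; a diminished third spans 2.
The spans differ, so they are not enharmonic equivalents.

No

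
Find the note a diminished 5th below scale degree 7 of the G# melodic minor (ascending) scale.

B##

Scale degree 7 of G# melodic minor (ascending) is F##.
A diminished fifth (6 semitones) below F## lands on the letter B, giving B##.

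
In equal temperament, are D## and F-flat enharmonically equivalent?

Yes

D## = pitch class 4 and Fb = pitch class 4 — the same pitch class, so they are enharmonic equivalents.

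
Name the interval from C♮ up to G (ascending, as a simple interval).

The letter names run C→G, a span of 4 letter steps, so the interval is some kind of fifth.
C to G is 7 semitones. A perfect fifth is 7, so 7 makes it perfect.

perfect fifth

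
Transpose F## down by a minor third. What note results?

D##

A third below F lands on the letter D.
A minor third spans 3 semitones, so F## moves to pitch class 4. On the letter D that is D##.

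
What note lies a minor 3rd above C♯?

C up a major third is E, so the target letter is E.
From C#, a minor third is 3 semitones up: E.

E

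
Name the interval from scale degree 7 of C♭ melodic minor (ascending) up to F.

perfect fifth

Scale degree 7 of Cb melodic minor (ascending) is Bb.
Bb up to F: letters B→F make it a fifth; 7 semitones makes it perfect.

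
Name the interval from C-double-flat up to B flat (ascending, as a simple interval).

The letter names run C→B, a span of 6 letter steps, so the interval is some kind of seventh.
Cbb to Bb is 12 semitones. A major seventh is 11, so 12 makes it augmented.

augmented seventh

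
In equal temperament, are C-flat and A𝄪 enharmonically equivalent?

Cb = pitch class 11 and A## = pitch class 11 — the same pitch class, so they are enharmonic equivalents.

Yes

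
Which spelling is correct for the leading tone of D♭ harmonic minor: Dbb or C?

C

Each scale degree takes a distinct letter name. Degree 7 of a scale on D must use the letter C.
C and Dbb are enharmonically the same pitch, but only C uses the letter C, so it is the correct spelling here.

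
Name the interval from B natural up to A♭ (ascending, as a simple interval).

Counting letters B–C–D–E–F–G–A gives a seventh.
B→Ab = 9 semitones, 2 narrower than the major seventh (11), so diminished.

diminished seventh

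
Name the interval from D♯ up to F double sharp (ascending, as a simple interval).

Counting letters D–E–F gives a third.
D#→F## = 4 semitones, exactly the major third.

major third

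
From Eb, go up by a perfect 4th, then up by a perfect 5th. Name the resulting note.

Eb

A perfect fourth up from Eb is Ab (letter A, 5 semitones up).
A perfect fifth up from Ab is Eb (letter E, 7 semitones up).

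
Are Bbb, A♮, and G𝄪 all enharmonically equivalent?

Bbb = pitch class 9 and A = pitch class 9 and G## = pitch class 9 — the same pitch class, so they are enharmonic equivalents.

Yes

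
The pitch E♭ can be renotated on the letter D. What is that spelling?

D#

Eb is pitch class 3. The letter D alone is pitch class 2.
To reach pitch class 3 from D requires an offset of +1 semitone, i.e. sharp: D#.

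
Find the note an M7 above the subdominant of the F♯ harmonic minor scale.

A#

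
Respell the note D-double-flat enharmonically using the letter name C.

Plain C sits at the same pitch as Dbb, so on the letter C the same pitch needs a natural: C.

C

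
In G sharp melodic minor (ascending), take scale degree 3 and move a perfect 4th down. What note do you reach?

F#

Scale degree 3 of G# melodic minor (ascending) is B.
A perfect fourth (5 semitones) below B lands on the letter F, giving F#.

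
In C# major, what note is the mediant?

Degree 3 takes the letter 2 steps above C, which is E.
In major, degree 3 sits 4 semitones above the tonic. C# + 4 semitones is pitch class 5, spelled on E as E#.

E#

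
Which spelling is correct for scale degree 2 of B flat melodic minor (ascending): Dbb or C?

C

Each scale degree takes a distinct letter name. Degree 2 of a scale on B must use the letter C.
C and Dbb are enharmonically the same pitch, but only C uses the letter C, so it is the correct spelling here.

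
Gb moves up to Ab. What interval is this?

Counting letters G–A gives a second.
Gb→Ab = 2 semitones, exactly the major second.

major second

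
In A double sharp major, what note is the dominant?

E##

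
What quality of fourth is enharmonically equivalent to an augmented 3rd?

perfect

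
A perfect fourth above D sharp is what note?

G#

D up a perfect fourth is G, so the target letter is G.
From D#, a perfect fourth is 5 semitones up: G#.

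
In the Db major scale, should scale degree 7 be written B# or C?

C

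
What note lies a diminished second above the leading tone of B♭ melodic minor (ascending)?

Bbb

The leading tone of Bb melodic minor (ascending) is A.
A diminished second (0 semitones) above A lands on the letter B, giving Bbb.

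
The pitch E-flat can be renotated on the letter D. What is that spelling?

Eb is pitch class 3. The letter D alone is pitch class 2.
To reach pitch class 3 from D requires an offset of +1 semitone, i.e. sharp: D#.

D#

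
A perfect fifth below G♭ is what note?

A fifth below G lands on the letter C.
A perfect fifth spans 7 semitones, so Gb moves to pitch class 11. On the letter C that is Cb.

Cb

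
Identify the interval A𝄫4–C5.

augmented third

The letter names run A→C, a span of 2 letter steps, so the interval is some kind of third.
Abb to C is 5 semitones. A major third is 4, so 5 makes it augmented.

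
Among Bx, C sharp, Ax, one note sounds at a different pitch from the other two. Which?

In 12-tone equal temperament, enharmonic equivalents share a pitch class. B## is pitch class 1; C# is pitch class 1; A## is pitch class 11.
B## and C# share pitch class 1, while A## is pitch class 11.

A##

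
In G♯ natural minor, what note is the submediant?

Degree 6 takes the letter 5 steps above G, which is E.
In natural minor, degree 6 sits 8 semitones above the tonic. G# + 8 semitones is pitch class 4, spelled on E as E.

E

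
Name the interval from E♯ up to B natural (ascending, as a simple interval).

Counting letters E–F–G–A–B gives a fifth.
E#→B = 6 semitones, 1 narrower than the perfect fifth (7), so diminished.

diminished fifth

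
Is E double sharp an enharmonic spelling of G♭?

Yes

E## is pitch class 6; Gb is pitch class 6.
All spellings map to pitch class 6, so they are enharmonically equivalent.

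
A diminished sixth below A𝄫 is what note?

C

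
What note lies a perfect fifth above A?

A up a perfect fifth is E, so the target letter is E.
From A, a perfect fifth is 7 semitones up: E.

E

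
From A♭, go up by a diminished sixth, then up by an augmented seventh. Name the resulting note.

Eb

A diminished sixth up from Ab is Fbb (letter F, 7 semitones up).
An augmented seventh up from Fbb is Eb (letter E, 12 semitones up).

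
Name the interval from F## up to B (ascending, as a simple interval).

diminished fourth

The letter names run F→B, a span of 3 letter steps, so the interval is some kind of fourth.
F## to B is 4 semitones. A perfect fourth is 5, so 4 makes it diminished.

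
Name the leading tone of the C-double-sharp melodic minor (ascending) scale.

B##

Degree 7 takes the letter 6 steps above C, which is B.
In melodic minor (ascending), degree 7 sits 11 semitones above the tonic. C## + 11 semitones is pitch class 1, spelled on B as B##.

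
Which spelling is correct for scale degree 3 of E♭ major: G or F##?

G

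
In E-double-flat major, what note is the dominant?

Bbb

Degree 5 takes the letter 4 steps above E, which is B.
In major, degree 5 sits 7 semitones above the tonic. Ebb + 7 semitones is pitch class 9, spelled on B as Bbb.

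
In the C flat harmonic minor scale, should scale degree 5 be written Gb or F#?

Each scale degree takes a distinct letter name. Degree 5 of a scale on C must use the letter G.
Gb and F# are enharmonically the same pitch, but only Gb uses the letter G, so it is the correct spelling here.

Gb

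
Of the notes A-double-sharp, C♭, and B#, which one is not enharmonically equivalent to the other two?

In 12-tone equal temperament, enharmonic equivalents share a pitch class. A## is pitch class 11; Cb is pitch class 11; B# is pitch class 0.
A## and Cb share pitch class 11, while B# is pitch class 0.

B#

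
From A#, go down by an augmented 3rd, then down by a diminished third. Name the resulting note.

D#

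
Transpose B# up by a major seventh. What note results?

A seventh above B lands on the letter A.
A major seventh spans 11 semitones, so B# moves to pitch class 11. On the letter A that is A##.

A##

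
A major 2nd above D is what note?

E

A second above D lands on the letter E.
A major second spans 2 semitones, so D moves to pitch class 4. On the letter E that is E.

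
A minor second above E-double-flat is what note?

Fbb

E up a major second is F#, so the target letter is F.
From Ebb, a minor second is 1 semitone up: Fbb.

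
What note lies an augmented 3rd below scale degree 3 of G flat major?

Scale degree 3 of Gb major is Bb.
An augmented third (5 semitones) below Bb lands on the letter G, giving Gbb.

Gbb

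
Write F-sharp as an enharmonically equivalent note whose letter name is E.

Plain E sits 2 semitones below F#, so on the letter E the same pitch needs a double sharp: E##.

E##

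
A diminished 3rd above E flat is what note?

E up a major third is G#, so the target letter is G.
From Eb, a diminished third is 2 semitones up: Gbb.

Gbb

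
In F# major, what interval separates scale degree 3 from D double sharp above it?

Scale degree 3 of F# major is A#.
A# up to D##: letters A→D make it a fourth; 6 semitones makes it augmented.

augmented fourth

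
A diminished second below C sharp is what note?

B##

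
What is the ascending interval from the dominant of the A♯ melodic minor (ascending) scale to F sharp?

The dominant of A# melodic minor (ascending) is E#.
E# up to F#: letters E→F make it a second; 1 semitone makes it minor.

minor second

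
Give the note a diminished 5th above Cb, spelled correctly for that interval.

A fifth above C lands on the letter G.
A diminished fifth spans 6 semitones, so Cb moves to pitch class 5. On the letter G that is Gbb.

Gbb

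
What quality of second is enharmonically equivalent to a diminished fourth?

A diminished fourth spans 4 semitones.
A second spanning 4 semitones is doubly augmented (the major second is 2).

doubly augmented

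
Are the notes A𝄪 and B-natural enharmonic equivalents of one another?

A## is pitch class 11; B is pitch class 11.
All spellings map to pitch class 11, so they are enharmonically equivalent.

Yes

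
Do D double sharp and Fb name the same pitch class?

D## = pitch class 4 and Fb = pitch class 4 — the same pitch class, so they are enharmonic equivalents.

Yes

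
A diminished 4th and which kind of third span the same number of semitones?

major

A diminished fourth spans 4 semitones.
A third spanning 4 semitones is major (the major third is 4).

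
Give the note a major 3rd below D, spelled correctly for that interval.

A third below D lands on the letter B.
A major third spans 4 semitones, so D moves to pitch class 10. On the letter B that is Bb.

Bb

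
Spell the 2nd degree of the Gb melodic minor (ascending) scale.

Ab

The Gb melodic minor (ascending) scale runs Gb Ab Bbb Cb Db Eb F.
Degree 2 is Ab.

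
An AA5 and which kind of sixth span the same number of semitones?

major

A doubly augmented fifth spans 9 semitones.
A sixth spanning 9 semitones is major (the major sixth is 9).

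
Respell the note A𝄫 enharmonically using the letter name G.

G

Abb is pitch class 7. The letter G alone is pitch class 7.
Pitch class 7 on G needs no accidental: G.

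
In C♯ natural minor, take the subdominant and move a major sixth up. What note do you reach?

The subdominant of C# natural minor is F#.
A major sixth (9 semitones) above F# lands on the letter D, giving D#.

D#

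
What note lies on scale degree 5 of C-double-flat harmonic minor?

Degree 5 takes the letter 4 steps above C, which is G.
In harmonic minor, degree 5 sits 7 semitones above the tonic. Cbb + 7 semitones is pitch class 5, spelled on G as Gbb.

Gbb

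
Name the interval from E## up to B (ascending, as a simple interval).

doubly diminished fifth

Counting letters E–F–G–A–B gives a fifth.
E##→B = 5 semitones, 2 narrower than the perfect fifth (7), so doubly diminished.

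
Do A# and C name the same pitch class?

No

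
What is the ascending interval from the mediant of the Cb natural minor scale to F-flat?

The mediant of Cb natural minor is Ebb.
Ebb up to Fb: letters E→F make it a second; 2 semitones makes it major.

major second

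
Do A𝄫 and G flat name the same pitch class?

Two spellings are enharmonically equivalent only if they share a pitch class.
Here Abb → 7, Gb → 6; 6 ≠ 7, so they are not.

No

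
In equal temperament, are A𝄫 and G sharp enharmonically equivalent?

No

Abb is pitch class 7; G# is pitch class 8.
The pitch classes differ (7 vs. 8), so they are not enharmonic equivalents.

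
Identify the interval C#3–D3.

minor second

Counting letters C–D gives a second.
C#→D = 1 semitone, 1 narrower than the major second (2), so minor.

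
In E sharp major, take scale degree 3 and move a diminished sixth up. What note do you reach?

Scale degree 3 of E# major is G##.
A diminished sixth (7 semitones) above G## lands on the letter E, giving E.

E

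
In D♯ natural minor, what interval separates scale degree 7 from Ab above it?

diminished sixth

Scale degree 7 of D# natural minor is C#.
C# up to Ab: letters C→A make it a sixth; 7 semitones makes it diminished.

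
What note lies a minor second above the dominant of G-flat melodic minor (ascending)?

Ebb

The dominant of Gb melodic minor (ascending) is Db.
A minor second (1 semitone) above Db lands on the letter E, giving Ebb.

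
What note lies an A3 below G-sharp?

G down a major third is Eb, so the target letter is E.
From G#, an augmented third is 5 semitones down: Eb.

Eb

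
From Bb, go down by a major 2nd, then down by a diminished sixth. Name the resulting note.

C#

A major second down from Bb is Ab (letter A, 2 semitones down).
A diminished sixth down from Ab is C# (letter C, 7 semitones down).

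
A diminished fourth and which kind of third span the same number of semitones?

A diminished fourth spans 4 semitones.
A third spanning 4 semitones is major (the major third is 4).

major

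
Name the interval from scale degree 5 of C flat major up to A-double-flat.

minor second

Scale degree 5 of Cb major is Gb.
Gb up to Abb: letters G→A make it a second; 1 semitone makes it minor.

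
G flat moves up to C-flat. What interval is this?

The letter names run G→C, a span of 3 letter steps, so the interval is some kind of fourth.
Gb to Cb is 5 semitones. A perfect fourth is 5, so 5 makes it perfect.

perfect fourth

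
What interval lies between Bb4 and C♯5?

Counting letters B–C gives a second.
Bb→C# = 3 semitones, 1 wider than the major second (2), so augmented.

augmented second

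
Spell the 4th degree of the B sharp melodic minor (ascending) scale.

Degree 4 takes the letter 3 steps above B, which is E.
In melodic minor (ascending), degree 4 sits 5 semitones above the tonic. B# + 5 semitones is pitch class 5, spelled on E as E#.

E#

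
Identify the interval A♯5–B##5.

augmented second

Counting letters A–B gives a second.
A#→B## = 3 semitones, 1 wider than the major second (2), so augmented.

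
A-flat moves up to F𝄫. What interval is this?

Counting letters A–B–C–D–E–F gives a sixth.
Ab→Fbb = 7 semitones, 2 narrower than the major sixth (9), so diminished.

diminished sixth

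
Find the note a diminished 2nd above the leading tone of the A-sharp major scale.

A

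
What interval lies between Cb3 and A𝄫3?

The letter names run C→A, a span of 5 letter steps, so the interval is some kind of sixth.
Cb to Abb is 8 semitones. A major sixth is 9, so 8 makes it minor.

minor sixth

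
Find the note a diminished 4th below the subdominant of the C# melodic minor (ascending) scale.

C##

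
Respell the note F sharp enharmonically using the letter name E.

Plain E sits 2 semitones below F#, so on the letter E the same pitch needs a double sharp: E##.

E##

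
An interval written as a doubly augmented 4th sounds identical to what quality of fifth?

perfect

A doubly augmented fourth spans 7 semitones.
A fifth spanning 7 semitones is perfect (the perfect fifth is 7).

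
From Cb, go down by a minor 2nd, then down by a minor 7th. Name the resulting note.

A minor second down from Cb is Bb (letter B, 1 semitone down).
A minor seventh down from Bb is C (letter C, 10 semitones down).

C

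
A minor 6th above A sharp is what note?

F#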